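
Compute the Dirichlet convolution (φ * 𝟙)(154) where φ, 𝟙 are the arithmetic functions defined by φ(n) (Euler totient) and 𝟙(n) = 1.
(φ * 𝟙)(154) = 154

Divisors of 154: [1, 2, 7, 11, 14, 22, 77, 154]. For each d | 154:
  d = 1: φ(1) · 𝟙(154/1) = 1 · 1 = 1
  d = 2: φ(2) · 𝟙(154/2) = 1 · 1 = 1
  d = 7: φ(7) · 𝟙(154/7) = 6 · 1 = 6
  d = 11: φ(11) · 𝟙(154/11) = 10 · 1 = 10
  d = 14: φ(14) · 𝟙(154/14) = 6 · 1 = 6
  d = 22: φ(22) · 𝟙(154/22) = 10 · 1 = 10
  d = 77: φ(77) · 𝟙(154/77) = 60 · 1 = 60
  d = 154: φ(154) · 𝟙(154/154) = 60 · 1 = 60
Summing: (φ * 𝟙)(154) = 1 + 1 + 6 + 10 + 6 + 10 + 60 + 60 = 154.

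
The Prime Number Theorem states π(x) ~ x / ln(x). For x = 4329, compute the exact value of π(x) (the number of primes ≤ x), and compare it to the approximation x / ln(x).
π(4329) = 591;  x/ln(x) ≈ 517.01;  relative error ≈ 12.52%.

Directly count primes up to 4329: π(4329) = 591. The PNT approximation gives 4329/ln(4329) ≈ 4329/8.37309 ≈ 517.01. Relative error (π(x) − x/ln(x)) / π(x) ≈ 12.52%; the approximation is known to undercount slightly (Li(x) is a better estimate).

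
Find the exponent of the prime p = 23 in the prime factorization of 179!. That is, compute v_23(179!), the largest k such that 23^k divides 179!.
v_23(179!) = 7

Legendre's formula: v_p(n!) = Σ_{k ≥ 1} ⌊n / p^k⌋. For p = 23, n = 179, the terms are:
  ⌊179/23^1⌋ = ⌊179/23⌋ = 7
(the next term ⌊179/23^2⌋ = 0, terminating the sum). Summing: v_23(179!) = 7 = 7.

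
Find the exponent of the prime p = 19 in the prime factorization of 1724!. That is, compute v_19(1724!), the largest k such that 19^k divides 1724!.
v_19(1724!) = 94

Legendre's formula: v_p(n!) = Σ_{k ≥ 1} ⌊n / p^k⌋. For p = 19, n = 1724, the terms are:
  ⌊1724/19^1⌋ = ⌊1724/19⌋ = 90
  ⌊1724/19^2⌋ = ⌊1724/361⌋ = 4
(the next term ⌊1724/19^3⌋ = 0, terminating the sum). Summing: v_19(1724!) = 90 + 4 = 94.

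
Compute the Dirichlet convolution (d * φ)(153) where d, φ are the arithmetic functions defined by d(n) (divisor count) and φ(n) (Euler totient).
(d * φ)(153) = 234

Divisors of 153: [1, 3, 9, 17, 51, 153]. For each d | 153:
  d = 1: d(1) · φ(153/1) = 1 · 96 = 96
  d = 3: d(3) · φ(153/3) = 2 · 32 = 64
  d = 9: d(9) · φ(153/9) = 3 · 16 = 48
  d = 17: d(17) · φ(153/17) = 2 · 6 = 12
  d = 51: d(51) · φ(153/51) = 4 · 2 = 8
  d = 153: d(153) · φ(153/153) = 6 · 1 = 6
Summing: (d * φ)(153) = 96 + 64 + 48 + 12 + 8 + 6 = 234.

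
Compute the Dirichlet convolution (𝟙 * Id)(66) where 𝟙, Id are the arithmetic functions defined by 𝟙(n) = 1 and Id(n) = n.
(𝟙 * Id)(66) = 144

Divisors of 66: [1, 2, 3, 6, 11, 22, 33, 66]. For each d | 66:
  d = 1: 𝟙(1) · Id(66/1) = 1 · 66 = 66
  d = 2: 𝟙(2) · Id(66/2) = 1 · 33 = 33
  d = 3: 𝟙(3) · Id(66/3) = 1 · 22 = 22
  d = 6: 𝟙(6) · Id(66/6) = 1 · 11 = 11
  d = 11: 𝟙(11) · Id(66/11) = 1 · 6 = 6
  d = 22: 𝟙(22) · Id(66/22) = 1 · 3 = 3
  d = 33: 𝟙(33) · Id(66/33) = 1 · 2 = 2
  d = 66: 𝟙(66) · Id(66/66) = 1 · 1 = 1
Summing: (𝟙 * Id)(66) = 66 + 33 + 22 + 11 + 6 + 3 + 2 + 1 = 144.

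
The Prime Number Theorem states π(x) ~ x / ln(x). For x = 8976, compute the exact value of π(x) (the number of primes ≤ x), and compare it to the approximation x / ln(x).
π(8976) = 1116;  x/ln(x) ≈ 986.12;  relative error ≈ 11.64%.

Directly count primes up to 8976: π(8976) = 1116. The PNT approximation gives 8976/ln(8976) ≈ 8976/9.10231 ≈ 986.12. Relative error (π(x) − x/ln(x)) / π(x) ≈ 11.64%; the approximation is known to undercount slightly (Li(x) is a better estimate).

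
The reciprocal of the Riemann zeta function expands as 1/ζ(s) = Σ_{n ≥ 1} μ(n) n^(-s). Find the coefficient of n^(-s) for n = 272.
μ(272) = 0

Factor n = 272 = 2^4 · 17. μ(n) = 0 if any exponent ≥ 2 (not squarefree); otherwise μ(n) = (−1)^{ω(n)} where ω(n) is the number of distinct prime factors. Applying: μ(272) = 0.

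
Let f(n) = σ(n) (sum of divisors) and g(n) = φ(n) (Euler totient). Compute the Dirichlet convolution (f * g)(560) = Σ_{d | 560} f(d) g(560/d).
(σ * φ)(560) = 11200

Divisors of 560: [1, 2, 4, 5, 7, 8, 10, 14, 16, 20, 28, 35, 40, 56, 70, 80, 112, 140, 280, 560]. For each d | 560:
  d = 1: σ(1) · φ(560/1) = 1 · 192 = 192
  d = 2: σ(2) · φ(560/2) = 3 · 96 = 288
  d = 4: σ(4) · φ(560/4) = 7 · 48 = 336
  d = 5: σ(5) · φ(560/5) = 6 · 48 = 288
  d = 7: σ(7) · φ(560/7) = 8 · 32 = 256
  d = 8: σ(8) · φ(560/8) = 15 · 24 = 360
  d = 10: σ(10) · φ(560/10) = 18 · 24 = 432
  d = 14: σ(14) · φ(560/14) = 24 · 16 = 384
  d = 16: σ(16) · φ(560/16) = 31 · 24 = 744
  d = 20: σ(20) · φ(560/20) = 42 · 12 = 504
  d = 28: σ(28) · φ(560/28) = 56 · 8 = 448
  d = 35: σ(35) · φ(560/35) = 48 · 8 = 384
  d = 40: σ(40) · φ(560/40) = 90 · 6 = 540
  d = 56: σ(56) · φ(560/56) = 120 · 4 = 480
  d = 70: σ(70) · φ(560/70) = 144 · 4 = 576
  d = 80: σ(80) · φ(560/80) = 186 · 6 = 1116
  d = 112: σ(112) · φ(560/112) = 248 · 4 = 992
  d = 140: σ(140) · φ(560/140) = 336 · 2 = 672
  d = 280: σ(280) · φ(560/280) = 720 · 1 = 720
  d = 560: σ(560) · φ(560/560) = 1488 · 1 = 1488
Summing: (σ * φ)(560) = 192 + 288 + 336 + 288 + 256 + 360 + 432 + 384 + 744 + 504 + 448 + 384 + 540 + 480 + 576 + 1116 + 992 + 672 + 720 + 1488 = 11200.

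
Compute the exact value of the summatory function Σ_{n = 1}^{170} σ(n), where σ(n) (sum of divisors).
Σ_{n ≤ 170} σ(n) = 23862

Compute σ(n) for each 1 ≤ n ≤ 170: σ(1) = 1, σ(2) = 3, σ(3) = 4, σ(4) = 7, σ(5) = 6, σ(6) = 12, σ(7) = 8, σ(8) = 15, σ(9) = 13, σ(10) = 18, σ(11) = 12, σ(12) = 28, σ(13) = 14, σ(14) = 24, σ(15) = 24, σ(16) = 31, σ(17) = 18, σ(18) = 39, σ(19) = 20, σ(20) = 42, σ(21) = 32, σ(22) = 36, σ(23) = 24, σ(24) = 60, σ(25) = 31, σ(26) = 42, σ(27) = 40, σ(28) = 56, σ(29) = 30, σ(30) = 72, σ(31) = 32, σ(32) = 63, σ(33) = 48, σ(34) = 54, σ(35) = 48, σ(36) = 91, σ(37) = 38, σ(38) = 60, σ(39) = 56, σ(40) = 90, σ(41) = 42, σ(42) = 96, σ(43) = 44, σ(44) = 84, σ(45) = 78, σ(46) = 72, σ(47) = 48, σ(48) = 124, σ(49) = 57, σ(50) = 93, σ(51) = 72, σ(52) = 98, σ(53) = 54, σ(54) = 120, σ(55) = 72, σ(56) = 120, σ(57) = 80, σ(58) = 90, σ(59) = 60, σ(60) = 168, σ(61) = 62, σ(62) = 96, σ(63) = 104, σ(64) = 127, σ(65) = 84, σ(66) = 144, σ(67) = 68, σ(68) = 126, σ(69) = 96, σ(70) = 144, σ(71) = 72, σ(72) = 195, σ(73) = 74, σ(74) = 114, σ(75) = 124, σ(76) = 140, σ(77) = 96, σ(78) = 168, σ(79) = 80, σ(80) = 186, σ(81) = 121, σ(82) = 126, σ(83) = 84, σ(84) = 224, σ(85) = 108, σ(86) = 132, σ(87) = 120, σ(88) = 180, σ(89) = 90, σ(90) = 234, σ(91) = 112, σ(92) = 168, σ(93) = 128, σ(94) = 144, σ(95) = 120, σ(96) = 252, σ(97) = 98, σ(98) = 171, σ(99) = 156, σ(100) = 217, σ(101) = 102, σ(102) = 216, σ(103) = 104, σ(104) = 210, σ(105) = 192, σ(106) = 162, σ(107) = 108, σ(108) = 280, σ(109) = 110, σ(110) = 216, σ(111) = 152, σ(112) = 248, σ(113) = 114, σ(114) = 240, σ(115) = 144, σ(116) = 210, σ(117) = 182, σ(118) = 180, σ(119) = 144, σ(120) = 360, σ(121) = 133, σ(122) = 186, σ(123) = 168, σ(124) = 224, σ(125) = 156, σ(126) = 312, σ(127) = 128, σ(128) = 255, σ(129) = 176, σ(130) = 252, σ(131) = 132, σ(132) = 336, σ(133) = 160, σ(134) = 204, σ(135) = 240, σ(136) = 270, σ(137) = 138, σ(138) = 288, σ(139) = 140, σ(140) = 336, σ(141) = 192, σ(142) = 216, σ(143) = 168, σ(144) = 403, σ(145) = 180, σ(146) = 222, σ(147) = 228, σ(148) = 266, σ(149) = 150, σ(150) = 372, σ(151) = 152, σ(152) = 300, σ(153) = 234, σ(154) = 288, σ(155) = 192, σ(156) = 392, σ(157) = 158, σ(158) = 240, σ(159) = 216, σ(160) = 378, σ(161) = 192, σ(162) = 363, σ(163) = 164, σ(164) = 294, σ(165) = 288, σ(166) = 252, σ(167) = 168, σ(168) = 480, σ(169) = 183, σ(170) = 324. Summing all 170 values: 23862. (Average order: Σ_{n ≤ x} σ(n) ~ (π²/12) x². For x = 170, (π²/12)·170² ≈ 23769.30.)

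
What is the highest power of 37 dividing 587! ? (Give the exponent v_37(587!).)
v_37(587!) = 15

Legendre's formula: v_p(n!) = Σ_{k ≥ 1} ⌊n / p^k⌋. For p = 37, n = 587, the terms are:
  ⌊587/37^1⌋ = ⌊587/37⌋ = 15
(the next term ⌊587/37^2⌋ = 0, terminating the sum). Summing: v_37(587!) = 15 = 15.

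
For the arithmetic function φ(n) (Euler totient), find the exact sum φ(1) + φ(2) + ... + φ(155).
Σ_{n ≤ 155} φ(n) = 7356

Compute φ(n) for each 1 ≤ n ≤ 155: φ(1) = 1, φ(2) = 1, φ(3) = 2, φ(4) = 2, φ(5) = 4, φ(6) = 2, φ(7) = 6, φ(8) = 4, φ(9) = 6, φ(10) = 4, φ(11) = 10, φ(12) = 4, φ(13) = 12, φ(14) = 6, φ(15) = 8, φ(16) = 8, φ(17) = 16, φ(18) = 6, φ(19) = 18, φ(20) = 8, φ(21) = 12, φ(22) = 10, φ(23) = 22, φ(24) = 8, φ(25) = 20, φ(26) = 12, φ(27) = 18, φ(28) = 12, φ(29) = 28, φ(30) = 8, φ(31) = 30, φ(32) = 16, φ(33) = 20, φ(34) = 16, φ(35) = 24, φ(36) = 12, φ(37) = 36, φ(38) = 18, φ(39) = 24, φ(40) = 16, φ(41) = 40, φ(42) = 12, φ(43) = 42, φ(44) = 20, φ(45) = 24, φ(46) = 22, φ(47) = 46, φ(48) = 16, φ(49) = 42, φ(50) = 20, φ(51) = 32, φ(52) = 24, φ(53) = 52, φ(54) = 18, φ(55) = 40, φ(56) = 24, φ(57) = 36, φ(58) = 28, φ(59) = 58, φ(60) = 16, φ(61) = 60, φ(62) = 30, φ(63) = 36, φ(64) = 32, φ(65) = 48, φ(66) = 20, φ(67) = 66, φ(68) = 32, φ(69) = 44, φ(70) = 24, φ(71) = 70, φ(72) = 24, φ(73) = 72, φ(74) = 36, φ(75) = 40, φ(76) = 36, φ(77) = 60, φ(78) = 24, φ(79) = 78, φ(80) = 32, φ(81) = 54, φ(82) = 40, φ(83) = 82, φ(84) = 24, φ(85) = 64, φ(86) = 42, φ(87) = 56, φ(88) = 40, φ(89) = 88, φ(90) = 24, φ(91) = 72, φ(92) = 44, φ(93) = 60, φ(94) = 46, φ(95) = 72, φ(96) = 32, φ(97) = 96, φ(98) = 42, φ(99) = 60, φ(100) = 40, φ(101) = 100, φ(102) = 32, φ(103) = 102, φ(104) = 48, φ(105) = 48, φ(106) = 52, φ(107) = 106, φ(108) = 36, φ(109) = 108, φ(110) = 40, φ(111) = 72, φ(112) = 48, φ(113) = 112, φ(114) = 36, φ(115) = 88, φ(116) = 56, φ(117) = 72, φ(118) = 58, φ(119) = 96, φ(120) = 32, φ(121) = 110, φ(122) = 60, φ(123) = 80, φ(124) = 60, φ(125) = 100, φ(126) = 36, φ(127) = 126, φ(128) = 64, φ(129) = 84, φ(130) = 48, φ(131) = 130, φ(132) = 40, φ(133) = 108, φ(134) = 66, φ(135) = 72, φ(136) = 64, φ(137) = 136, φ(138) = 44, φ(139) = 138, φ(140) = 48, φ(141) = 92, φ(142) = 70, φ(143) = 120, φ(144) = 48, φ(145) = 112, φ(146) = 72, φ(147) = 84, φ(148) = 72, φ(149) = 148, φ(150) = 40, φ(151) = 150, φ(152) = 72, φ(153) = 96, φ(154) = 60, φ(155) = 120. Summing all 155 values: 7356. (Average order: Σ_{n ≤ x} φ(n) ~ (3/π²) x². For x = 155, (3/π²)·155² ≈ 7302.72.)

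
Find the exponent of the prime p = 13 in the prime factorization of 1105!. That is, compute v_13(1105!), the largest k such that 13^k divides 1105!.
v_13(1105!) = 91

Legendre's formula: v_p(n!) = Σ_{k ≥ 1} ⌊n / p^k⌋. For p = 13, n = 1105, the terms are:
  ⌊1105/13^1⌋ = ⌊1105/13⌋ = 85
  ⌊1105/13^2⌋ = ⌊1105/169⌋ = 6
(the next term ⌊1105/13^3⌋ = 0, terminating the sum). Summing: v_13(1105!) = 85 + 6 = 91.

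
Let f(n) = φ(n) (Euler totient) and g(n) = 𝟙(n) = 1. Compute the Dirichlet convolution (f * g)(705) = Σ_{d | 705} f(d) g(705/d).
(φ * 𝟙)(705) = 705

Divisors of 705: [1, 3, 5, 15, 47, 141, 235, 705]. For each d | 705:
  d = 1: φ(1) · 𝟙(705/1) = 1 · 1 = 1
  d = 3: φ(3) · 𝟙(705/3) = 2 · 1 = 2
  d = 5: φ(5) · 𝟙(705/5) = 4 · 1 = 4
  d = 15: φ(15) · 𝟙(705/15) = 8 · 1 = 8
  d = 47: φ(47) · 𝟙(705/47) = 46 · 1 = 46
  d = 141: φ(141) · 𝟙(705/141) = 92 · 1 = 92
  d = 235: φ(235) · 𝟙(705/235) = 184 · 1 = 184
  d = 705: φ(705) · 𝟙(705/705) = 368 · 1 = 368
Summing: (φ * 𝟙)(705) = 1 + 2 + 4 + 8 + 46 + 92 + 184 + 368 = 705.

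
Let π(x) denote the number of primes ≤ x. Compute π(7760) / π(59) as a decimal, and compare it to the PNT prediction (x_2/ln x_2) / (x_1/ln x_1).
π(7760)/π(59) = 985/17 ≈ 57.9412;  PNT prediction ≈ 59.8767.

π(59) = 17 and π(7760) = 985, so π(7760)/π(59) ≈ 57.9412. The PNT-predicted ratio is (7760/ln(7760)) / (59/ln(59)) ≈ 59.8767. The two agree to within a few percent, as expected.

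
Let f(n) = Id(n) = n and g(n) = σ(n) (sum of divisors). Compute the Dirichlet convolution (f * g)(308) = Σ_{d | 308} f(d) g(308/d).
(Id * σ)(308) = 5865

Divisors of 308: [1, 2, 4, 7, 11, 14, 22, 28, 44, 77, 154, 308]. For each d | 308:
  d = 1: Id(1) · σ(308/1) = 1 · 672 = 672
  d = 2: Id(2) · σ(308/2) = 2 · 288 = 576
  d = 4: Id(4) · σ(308/4) = 4 · 96 = 384
  d = 7: Id(7) · σ(308/7) = 7 · 84 = 588
  d = 11: Id(11) · σ(308/11) = 11 · 56 = 616
  d = 14: Id(14) · σ(308/14) = 14 · 36 = 504
  d = 22: Id(22) · σ(308/22) = 22 · 24 = 528
  d = 28: Id(28) · σ(308/28) = 28 · 12 = 336
  d = 44: Id(44) · σ(308/44) = 44 · 8 = 352
  d = 77: Id(77) · σ(308/77) = 77 · 7 = 539
  d = 154: Id(154) · σ(308/154) = 154 · 3 = 462
  d = 308: Id(308) · σ(308/308) = 308 · 1 = 308
Summing: (Id * σ)(308) = 672 + 576 + 384 + 588 + 616 + 504 + 528 + 336 + 352 + 539 + 462 + 308 = 5865.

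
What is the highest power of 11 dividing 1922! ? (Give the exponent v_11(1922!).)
v_11(1922!) = 190

Legendre's formula: v_p(n!) = Σ_{k ≥ 1} ⌊n / p^k⌋. For p = 11, n = 1922, the terms are:
  ⌊1922/11^1⌋ = ⌊1922/11⌋ = 174
  ⌊1922/11^2⌋ = ⌊1922/121⌋ = 15
  ⌊1922/11^3⌋ = ⌊1922/1331⌋ = 1
(the next term ⌊1922/11^4⌋ = 0, terminating the sum). Summing: v_11(1922!) = 174 + 15 + 1 = 190.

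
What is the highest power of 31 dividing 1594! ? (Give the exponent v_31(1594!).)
v_31(1594!) = 52

Legendre's formula: v_p(n!) = Σ_{k ≥ 1} ⌊n / p^k⌋. For p = 31, n = 1594, the terms are:
  ⌊1594/31^1⌋ = ⌊1594/31⌋ = 51
  ⌊1594/31^2⌋ = ⌊1594/961⌋ = 1
(the next term ⌊1594/31^3⌋ = 0, terminating the sum). Summing: v_31(1594!) = 51 + 1 = 52.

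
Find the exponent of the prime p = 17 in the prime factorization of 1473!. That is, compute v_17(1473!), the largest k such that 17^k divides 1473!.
v_17(1473!) = 91

Legendre's formula: v_p(n!) = Σ_{k ≥ 1} ⌊n / p^k⌋. For p = 17, n = 1473, the terms are:
  ⌊1473/17^1⌋ = ⌊1473/17⌋ = 86
  ⌊1473/17^2⌋ = ⌊1473/289⌋ = 5
(the next term ⌊1473/17^3⌋ = 0, terminating the sum). Summing: v_17(1473!) = 86 + 5 = 91.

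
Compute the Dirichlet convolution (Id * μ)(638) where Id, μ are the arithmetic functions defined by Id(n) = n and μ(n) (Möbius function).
(Id * μ)(638) = 280

Divisors of 638: [1, 2, 11, 22, 29, 58, 319, 638]. For each d | 638:
  d = 1: Id(1) · μ(638/1) = 1 · -1 = -1
  d = 2: Id(2) · μ(638/2) = 2 · 1 = 2
  d = 11: Id(11) · μ(638/11) = 11 · 1 = 11
  d = 22: Id(22) · μ(638/22) = 22 · -1 = -22
  d = 29: Id(29) · μ(638/29) = 29 · 1 = 29
  d = 58: Id(58) · μ(638/58) = 58 · -1 = -58
  d = 319: Id(319) · μ(638/319) = 319 · -1 = -319
  d = 638: Id(638) · μ(638/638) = 638 · 1 = 638
Summing: (Id * μ)(638) = -1 + 2 + 11 + -22 + 29 + -58 + -319 + 638 = 280.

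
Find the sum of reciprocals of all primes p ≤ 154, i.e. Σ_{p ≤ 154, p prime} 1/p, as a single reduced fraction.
Σ 1/p = 426559540131011718238816115585684956391671166781102121476137/225319534991831177328890236228992001350685163362356544091910

π(154) = 36, so the primes ≤ 154 are [2, 3, 5, 7, 11, 13, 17, 19, 23, 29, 31, 37, 41, 43, 47, 53, 59, 61, 67, 71, 73, 79, 83, 89, 97, 101, 103, 107, 109, 113, 127, 131, 137, 139, 149, 151]. Summing 1/p over these primes: 426559540131011718238816115585684956391671166781102121476137/225319534991831177328890236228992001350685163362356544091910 ≈ 1.8931. Mertens estimate ln ln(154) + 0.2615 ≈ 1.8783.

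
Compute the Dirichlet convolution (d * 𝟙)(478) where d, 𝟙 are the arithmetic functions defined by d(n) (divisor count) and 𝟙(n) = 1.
(d * 𝟙)(478) = 9

Divisors of 478: [1, 2, 239, 478]. For each d | 478:
  d = 1: d(1) · 𝟙(478/1) = 1 · 1 = 1
  d = 2: d(2) · 𝟙(478/2) = 2 · 1 = 2
  d = 239: d(239) · 𝟙(478/239) = 2 · 1 = 2
  d = 478: d(478) · 𝟙(478/478) = 4 · 1 = 4
Summing: (d * 𝟙)(478) = 1 + 2 + 2 + 4 = 9.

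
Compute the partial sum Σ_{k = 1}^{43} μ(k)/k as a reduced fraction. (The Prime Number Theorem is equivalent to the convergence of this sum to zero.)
Σ μ(k)/k = -137190436674212/6541380665835015

Values of μ(k) for 1 ≤ k ≤ 43: μ(1) = 1, μ(2) = -1, μ(3) = -1, μ(5) = -1, μ(6) = 1, μ(7) = -1, μ(10) = 1, μ(11) = -1, μ(13) = -1, μ(14) = 1, μ(15) = 1, μ(17) = -1, μ(19) = -1, μ(21) = 1, μ(22) = 1, μ(23) = -1, μ(26) = 1, μ(29) = -1, μ(30) = -1, μ(31) = -1, μ(33) = 1, μ(34) = 1, μ(35) = 1, μ(37) = -1, μ(38) = 1, μ(39) = 1, μ(41) = -1, μ(42) = -1, μ(43) = -1, with μ = 0 on non-squarefree integers. Summing μ(k)/k for k where μ(k) ≠ 0 gives -137190436674212/6541380665835015 ≈ -0.0210. (PNT ⟺ this sum → 0 as n → ∞.)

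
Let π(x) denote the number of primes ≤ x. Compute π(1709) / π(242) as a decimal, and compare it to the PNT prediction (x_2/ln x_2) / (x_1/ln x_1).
π(1709)/π(242) = 267/53 ≈ 5.0377;  PNT prediction ≈ 5.2075.

π(242) = 53 and π(1709) = 267, so π(1709)/π(242) ≈ 5.0377. The PNT-predicted ratio is (1709/ln(1709)) / (242/ln(242)) ≈ 5.2075. The two agree to within a few percent, as expected.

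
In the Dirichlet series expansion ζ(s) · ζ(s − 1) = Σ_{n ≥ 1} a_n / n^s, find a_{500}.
σ(500) = 1092

In the product (Σ m^0/m^s)(Σ k / k^s) = Σ (Σ_{d | n} d) / n^s, the coefficient of 1/n^s is σ(n) = Σ_{d | n} d. For n = 500, divisors are [1, 2, 4, 5, 10, 20, 25, 50, 100, 125, 250, 500]; summing: σ(500) = 1092.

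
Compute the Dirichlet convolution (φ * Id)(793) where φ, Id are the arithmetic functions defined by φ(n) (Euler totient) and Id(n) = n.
(φ * Id)(793) = 3025

Divisors of 793: [1, 13, 61, 793]. For each d | 793:
  d = 1: φ(1) · Id(793/1) = 1 · 793 = 793
  d = 13: φ(13) · Id(793/13) = 12 · 61 = 732
  d = 61: φ(61) · Id(793/61) = 60 · 13 = 780
  d = 793: φ(793) · Id(793/793) = 720 · 1 = 720
Summing: (φ * Id)(793) = 793 + 732 + 780 + 720 = 3025.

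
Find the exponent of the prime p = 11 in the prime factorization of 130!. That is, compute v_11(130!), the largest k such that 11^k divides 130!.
v_11(130!) = 12

Legendre's formula: v_p(n!) = Σ_{k ≥ 1} ⌊n / p^k⌋. For p = 11, n = 130, the terms are:
  ⌊130/11^1⌋ = ⌊130/11⌋ = 11
  ⌊130/11^2⌋ = ⌊130/121⌋ = 1
(the next term ⌊130/11^3⌋ = 0, terminating the sum). Summing: v_11(130!) = 11 + 1 = 12.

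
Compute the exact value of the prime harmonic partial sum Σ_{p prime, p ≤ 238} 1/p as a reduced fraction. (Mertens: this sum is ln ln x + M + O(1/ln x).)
Σ 1/p = 8762990377702925264993654890050782886250854676753323401606562622367345144099360398279019780479/4445236185272185438169240794291312557432222642727183809026451438704160103479600800432029464270

π(238) = 51, so the primes ≤ 238 are [2, 3, 5, 7, 11, 13, 17, 19, 23, 29, 31, 37, 41, 43, 47, 53, 59, 61, 67, 71, 73, 79, 83, 89, 97, 101, 103, 107, 109, 113, 127, 131, 137, 139, 149, 151, 157, 163, 167, 173, 179, 181, 191, 193, 197, 199, 211, 223, 227, 229, 233]. Summing 1/p over these primes: 8762990377702925264993654890050782886250854676753323401606562622367345144099360398279019780479/4445236185272185438169240794291312557432222642727183809026451438704160103479600800432029464270 ≈ 1.9713. Mertens estimate ln ln(238) + 0.2615 ≈ 1.9612.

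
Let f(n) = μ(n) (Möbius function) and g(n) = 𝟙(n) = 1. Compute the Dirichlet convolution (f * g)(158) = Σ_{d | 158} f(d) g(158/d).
(μ * 𝟙)(158) = 0

Divisors of 158: [1, 2, 79, 158]. For each d | 158:
  d = 1: μ(1) · 𝟙(158/1) = 1 · 1 = 1
  d = 2: μ(2) · 𝟙(158/2) = -1 · 1 = -1
  d = 79: μ(79) · 𝟙(158/79) = -1 · 1 = -1
  d = 158: μ(158) · 𝟙(158/158) = 1 · 1 = 1
Summing: (μ * 𝟙)(158) = 1 + -1 + -1 + 1 = 0.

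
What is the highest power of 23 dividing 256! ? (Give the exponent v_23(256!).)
v_23(256!) = 11

Legendre's formula: v_p(n!) = Σ_{k ≥ 1} ⌊n / p^k⌋. For p = 23, n = 256, the terms are:
  ⌊256/23^1⌋ = ⌊256/23⌋ = 11
(the next term ⌊256/23^2⌋ = 0, terminating the sum). Summing: v_23(256!) = 11 = 11.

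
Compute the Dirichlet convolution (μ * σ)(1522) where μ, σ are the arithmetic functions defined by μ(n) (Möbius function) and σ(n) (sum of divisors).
(μ * σ)(1522) = 1522

Divisors of 1522: [1, 2, 761, 1522]. For each d | 1522:
  d = 1: μ(1) · σ(1522/1) = 1 · 2286 = 2286
  d = 2: μ(2) · σ(1522/2) = -1 · 762 = -762
  d = 761: μ(761) · σ(1522/761) = -1 · 3 = -3
  d = 1522: μ(1522) · σ(1522/1522) = 1 · 1 = 1
Summing: (μ * σ)(1522) = 2286 + -762 + -3 + 1 = 1522.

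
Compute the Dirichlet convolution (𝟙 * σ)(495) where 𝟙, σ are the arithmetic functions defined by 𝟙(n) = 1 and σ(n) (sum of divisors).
(𝟙 * σ)(495) = 1638

Divisors of 495: [1, 3, 5, 9, 11, 15, 33, 45, 55, 99, 165, 495]. For each d | 495:
  d = 1: 𝟙(1) · σ(495/1) = 1 · 936 = 936
  d = 3: 𝟙(3) · σ(495/3) = 1 · 288 = 288
  d = 5: 𝟙(5) · σ(495/5) = 1 · 156 = 156
  d = 9: 𝟙(9) · σ(495/9) = 1 · 72 = 72
  d = 11: 𝟙(11) · σ(495/11) = 1 · 78 = 78
  d = 15: 𝟙(15) · σ(495/15) = 1 · 48 = 48
  d = 33: 𝟙(33) · σ(495/33) = 1 · 24 = 24
  d = 45: 𝟙(45) · σ(495/45) = 1 · 12 = 12
  d = 55: 𝟙(55) · σ(495/55) = 1 · 13 = 13
  d = 99: 𝟙(99) · σ(495/99) = 1 · 6 = 6
  d = 165: 𝟙(165) · σ(495/165) = 1 · 4 = 4
  d = 495: 𝟙(495) · σ(495/495) = 1 · 1 = 1
Summing: (𝟙 * σ)(495) = 936 + 288 + 156 + 72 + 78 + 48 + 24 + 12 + 13 + 6 + 4 + 1 = 1638.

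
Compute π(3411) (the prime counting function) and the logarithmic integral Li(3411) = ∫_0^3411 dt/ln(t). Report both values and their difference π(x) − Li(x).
π(3411) = 479;  Li(3411) ≈ 493.68;  π(x) − Li(x) ≈ -14.68.

Direct count of primes ≤ 3411 gives π(3411) = 479. Numerical evaluation of the logarithmic integral gives Li(3411) ≈ 493.68. The difference π(x) − Li(x) ≈ -14.68 is typically negative for small/moderate x (Li(x) overestimates), though Littlewood's theorem shows this sign changes infinitely often.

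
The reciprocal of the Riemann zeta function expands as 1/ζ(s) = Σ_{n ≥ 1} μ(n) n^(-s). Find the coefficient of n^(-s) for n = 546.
μ(546) = 1

Factor n = 546 = 2 · 3 · 7 · 13. μ(n) = 0 if any exponent ≥ 2 (not squarefree); otherwise μ(n) = (−1)^{ω(n)} where ω(n) is the number of distinct prime factors. Applying: μ(546) = 1.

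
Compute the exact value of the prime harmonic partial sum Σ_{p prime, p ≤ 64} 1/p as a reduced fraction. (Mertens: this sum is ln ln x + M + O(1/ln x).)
Σ 1/p = 201015517717077830328949/117288381359406970983270

π(64) = 18, so the primes ≤ 64 are [2, 3, 5, 7, 11, 13, 17, 19, 23, 29, 31, 37, 41, 43, 47, 53, 59, 61]. Summing 1/p over these primes: 201015517717077830328949/117288381359406970983270 ≈ 1.7139. Mertens estimate ln ln(64) + 0.2615 ≈ 1.6867.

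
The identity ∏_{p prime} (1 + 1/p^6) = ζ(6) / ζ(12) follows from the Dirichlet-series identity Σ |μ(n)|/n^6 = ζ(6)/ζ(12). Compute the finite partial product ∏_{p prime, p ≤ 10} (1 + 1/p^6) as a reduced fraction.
∏ = 17446405561/17153224200

The primes p ≤ 10 are [2, 3, 5, 7]. For each, (1 + 1/p^6) = (p^6 + 1)/p^6. Multiplying these fractions over p ∈ [2, 3, 5, 7] gives 17446405561/17153224200. (In the limit P → ∞ this tends to ζ(6)/ζ(12).)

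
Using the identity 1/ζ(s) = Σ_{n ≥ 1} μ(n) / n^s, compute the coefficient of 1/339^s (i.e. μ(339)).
μ(339) = 1

Factor n = 339 = 3 · 113. μ(n) = 0 if any exponent ≥ 2 (not squarefree); otherwise μ(n) = (−1)^{ω(n)} where ω(n) is the number of distinct prime factors. Applying: μ(339) = 1.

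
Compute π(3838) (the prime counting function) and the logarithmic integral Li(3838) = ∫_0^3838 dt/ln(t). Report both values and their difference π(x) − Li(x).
π(3838) = 532;  Li(3838) ≈ 545.78;  π(x) − Li(x) ≈ -13.78.

Direct count of primes ≤ 3838 gives π(3838) = 532. Numerical evaluation of the logarithmic integral gives Li(3838) ≈ 545.78. The difference π(x) − Li(x) ≈ -13.78 is typically negative for small/moderate x (Li(x) overestimates), though Littlewood's theorem shows this sign changes infinitely often.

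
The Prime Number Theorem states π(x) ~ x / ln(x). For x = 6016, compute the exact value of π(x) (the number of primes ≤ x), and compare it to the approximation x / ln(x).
π(6016) = 785;  x/ln(x) ≈ 691.32;  relative error ≈ 11.93%.

Directly count primes up to 6016: π(6016) = 785. The PNT approximation gives 6016/ln(6016) ≈ 6016/8.70218 ≈ 691.32. Relative error (π(x) − x/ln(x)) / π(x) ≈ 11.93%; the approximation is known to undercount slightly (Li(x) is a better estimate).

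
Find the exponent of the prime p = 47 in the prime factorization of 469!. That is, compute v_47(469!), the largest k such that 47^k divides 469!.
v_47(469!) = 9

Legendre's formula: v_p(n!) = Σ_{k ≥ 1} ⌊n / p^k⌋. For p = 47, n = 469, the terms are:
  ⌊469/47^1⌋ = ⌊469/47⌋ = 9
(the next term ⌊469/47^2⌋ = 0, terminating the sum). Summing: v_47(469!) = 9 = 9.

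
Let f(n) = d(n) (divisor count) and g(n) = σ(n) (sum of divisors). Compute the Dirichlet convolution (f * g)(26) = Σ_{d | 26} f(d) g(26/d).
(d * σ)(26) = 80

Divisors of 26: [1, 2, 13, 26]. For each d | 26:
  d = 1: d(1) · σ(26/1) = 1 · 42 = 42
  d = 2: d(2) · σ(26/2) = 2 · 14 = 28
  d = 13: d(13) · σ(26/13) = 2 · 3 = 6
  d = 26: d(26) · σ(26/26) = 4 · 1 = 4
Summing: (d * σ)(26) = 42 + 28 + 6 + 4 = 80.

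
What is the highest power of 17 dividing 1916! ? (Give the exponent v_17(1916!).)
v_17(1916!) = 118

Legendre's formula: v_p(n!) = Σ_{k ≥ 1} ⌊n / p^k⌋. For p = 17, n = 1916, the terms are:
  ⌊1916/17^1⌋ = ⌊1916/17⌋ = 112
  ⌊1916/17^2⌋ = ⌊1916/289⌋ = 6
(the next term ⌊1916/17^3⌋ = 0, terminating the sum). Summing: v_17(1916!) = 112 + 6 = 118.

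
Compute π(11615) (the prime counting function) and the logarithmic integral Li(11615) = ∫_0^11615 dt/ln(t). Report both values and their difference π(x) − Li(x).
π(11615) = 1396;  Li(11615) ≈ 1420.04;  π(x) − Li(x) ≈ -24.04.

Direct count of primes ≤ 11615 gives π(11615) = 1396. Numerical evaluation of the logarithmic integral gives Li(11615) ≈ 1420.04. The difference π(x) − Li(x) ≈ -24.04 is typically negative for small/moderate x (Li(x) overestimates), though Littlewood's theorem shows this sign changes infinitely often.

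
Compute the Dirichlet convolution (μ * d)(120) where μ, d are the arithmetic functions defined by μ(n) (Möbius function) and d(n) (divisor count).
(μ * d)(120) = 1

Divisors of 120: [1, 2, 3, 4, 5, 6, 8, 10, 12, 15, 20, 24, 30, 40, 60, 120]. For each d | 120:
  d = 1: μ(1) · d(120/1) = 1 · 16 = 16
  d = 2: μ(2) · d(120/2) = -1 · 12 = -12
  d = 3: μ(3) · d(120/3) = -1 · 8 = -8
  d = 4: μ(4) · d(120/4) = 0 · 8 = 0
  d = 5: μ(5) · d(120/5) = -1 · 8 = -8
  d = 6: μ(6) · d(120/6) = 1 · 6 = 6
  d = 8: μ(8) · d(120/8) = 0 · 4 = 0
  d = 10: μ(10) · d(120/10) = 1 · 6 = 6
  d = 12: μ(12) · d(120/12) = 0 · 4 = 0
  d = 15: μ(15) · d(120/15) = 1 · 4 = 4
  d = 20: μ(20) · d(120/20) = 0 · 4 = 0
  d = 24: μ(24) · d(120/24) = 0 · 2 = 0
  d = 30: μ(30) · d(120/30) = -1 · 3 = -3
  d = 40: μ(40) · d(120/40) = 0 · 2 = 0
  d = 60: μ(60) · d(120/60) = 0 · 2 = 0
  d = 120: μ(120) · d(120/120) = 0 · 1 = 0
Summing: (μ * d)(120) = 16 + -12 + -8 + 0 + -8 + 6 + 0 + 6 + 0 + 4 + 0 + 0 + -3 + 0 + 0 + 0 = 1.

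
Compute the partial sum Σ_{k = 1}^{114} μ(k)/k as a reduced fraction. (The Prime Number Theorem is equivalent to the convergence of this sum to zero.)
Σ μ(k)/k = -78111734742604811120482861063208714211896204/2257861045744114842010371877967404463805334785

Values of μ(k) for 1 ≤ k ≤ 114: μ(1) = 1, μ(2) = -1, μ(3) = -1, μ(5) = -1, μ(6) = 1, μ(7) = -1, μ(10) = 1, μ(11) = -1, μ(13) = -1, μ(14) = 1, μ(15) = 1, μ(17) = -1, μ(19) = -1, μ(21) = 1, μ(22) = 1, μ(23) = -1, μ(26) = 1, μ(29) = -1, μ(30) = -1, μ(31) = -1, μ(33) = 1, μ(34) = 1, μ(35) = 1, μ(37) = -1, μ(38) = 1, μ(39) = 1, μ(41) = -1, μ(42) = -1, μ(43) = -1, μ(46) = 1, μ(47) = -1, μ(51) = 1, μ(53) = -1, μ(55) = 1, μ(57) = 1, μ(58) = 1, μ(59) = -1, μ(61) = -1, μ(62) = 1, μ(65) = 1, μ(66) = -1, μ(67) = -1, μ(69) = 1, μ(70) = -1, μ(71) = -1, μ(73) = -1, μ(74) = 1, μ(77) = 1, μ(78) = -1, μ(79) = -1, μ(82) = 1, μ(83) = -1, μ(85) = 1, μ(86) = 1, μ(87) = 1, μ(89) = -1, μ(91) = 1, μ(93) = 1, μ(94) = 1, μ(95) = 1, μ(97) = -1, μ(101) = -1, μ(102) = -1, μ(103) = -1, μ(105) = -1, μ(106) = 1, μ(107) = -1, μ(109) = -1, μ(110) = -1, μ(111) = 1, μ(113) = -1, μ(114) = -1, with μ = 0 on non-squarefree integers. Summing μ(k)/k for k where μ(k) ≠ 0 gives -78111734742604811120482861063208714211896204/2257861045744114842010371877967404463805334785 ≈ -0.0346. (PNT ⟺ this sum → 0 as n → ∞.)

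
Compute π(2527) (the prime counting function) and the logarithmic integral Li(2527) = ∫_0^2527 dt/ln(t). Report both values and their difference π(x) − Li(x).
π(2527) = 369;  Li(2527) ≈ 383.06;  π(x) − Li(x) ≈ -14.06.

Direct count of primes ≤ 2527 gives π(2527) = 369. Numerical evaluation of the logarithmic integral gives Li(2527) ≈ 383.06. The difference π(x) − Li(x) ≈ -14.06 is typically negative for small/moderate x (Li(x) overestimates), though Littlewood's theorem shows this sign changes infinitely often.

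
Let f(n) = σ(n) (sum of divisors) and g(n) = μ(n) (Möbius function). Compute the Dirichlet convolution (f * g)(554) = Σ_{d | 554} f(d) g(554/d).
(σ * μ)(554) = 554

Divisors of 554: [1, 2, 277, 554]. For each d | 554:
  d = 1: σ(1) · μ(554/1) = 1 · 1 = 1
  d = 2: σ(2) · μ(554/2) = 3 · -1 = -3
  d = 277: σ(277) · μ(554/277) = 278 · -1 = -278
  d = 554: σ(554) · μ(554/554) = 834 · 1 = 834
Summing: (σ * μ)(554) = 1 + -3 + -278 + 834 = 554.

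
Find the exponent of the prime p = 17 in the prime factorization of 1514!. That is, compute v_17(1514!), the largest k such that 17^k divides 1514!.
v_17(1514!) = 94

Legendre's formula: v_p(n!) = Σ_{k ≥ 1} ⌊n / p^k⌋. For p = 17, n = 1514, the terms are:
  ⌊1514/17^1⌋ = ⌊1514/17⌋ = 89
  ⌊1514/17^2⌋ = ⌊1514/289⌋ = 5
(the next term ⌊1514/17^3⌋ = 0, terminating the sum). Summing: v_17(1514!) = 89 + 5 = 94.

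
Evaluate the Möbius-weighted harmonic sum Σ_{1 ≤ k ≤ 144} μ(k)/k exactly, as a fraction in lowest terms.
Σ μ(k)/k = 10391887234035457572196499544638378349921869282953777/1669107775099865011251538855274990009561055775533405515

Values of μ(k) for 1 ≤ k ≤ 144: μ(1) = 1, μ(2) = -1, μ(3) = -1, μ(5) = -1, μ(6) = 1, μ(7) = -1, μ(10) = 1, μ(11) = -1, μ(13) = -1, μ(14) = 1, μ(15) = 1, μ(17) = -1, μ(19) = -1, μ(21) = 1, μ(22) = 1, μ(23) = -1, μ(26) = 1, μ(29) = -1, μ(30) = -1, μ(31) = -1, μ(33) = 1, μ(34) = 1, μ(35) = 1, μ(37) = -1, μ(38) = 1, μ(39) = 1, μ(41) = -1, μ(42) = -1, μ(43) = -1, μ(46) = 1, μ(47) = -1, μ(51) = 1, μ(53) = -1, μ(55) = 1, μ(57) = 1, μ(58) = 1, μ(59) = -1, μ(61) = -1, μ(62) = 1, μ(65) = 1, μ(66) = -1, μ(67) = -1, μ(69) = 1, μ(70) = -1, μ(71) = -1, μ(73) = -1, μ(74) = 1, μ(77) = 1, μ(78) = -1, μ(79) = -1, μ(82) = 1, μ(83) = -1, μ(85) = 1, μ(86) = 1, μ(87) = 1, μ(89) = -1, μ(91) = 1, μ(93) = 1, μ(94) = 1, μ(95) = 1, μ(97) = -1, μ(101) = -1, μ(102) = -1, μ(103) = -1, μ(105) = -1, μ(106) = 1, μ(107) = -1, μ(109) = -1, μ(110) = -1, μ(111) = 1, μ(113) = -1, μ(114) = -1, μ(115) = 1, μ(118) = 1, μ(119) = 1, μ(122) = 1, μ(123) = 1, μ(127) = -1, μ(129) = 1, μ(130) = -1, μ(131) = -1, μ(133) = 1, μ(134) = 1, μ(137) = -1, μ(138) = -1, μ(139) = -1, μ(141) = 1, μ(142) = 1, μ(143) = 1, with μ = 0 on non-squarefree integers. Summing μ(k)/k for k where μ(k) ≠ 0 gives 10391887234035457572196499544638378349921869282953777/1669107775099865011251538855274990009561055775533405515 ≈ 0.0062. (PNT ⟺ this sum → 0 as n → ∞.)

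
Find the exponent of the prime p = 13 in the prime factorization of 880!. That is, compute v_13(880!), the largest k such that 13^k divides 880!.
v_13(880!) = 72

Legendre's formula: v_p(n!) = Σ_{k ≥ 1} ⌊n / p^k⌋. For p = 13, n = 880, the terms are:
  ⌊880/13^1⌋ = ⌊880/13⌋ = 67
  ⌊880/13^2⌋ = ⌊880/169⌋ = 5
(the next term ⌊880/13^3⌋ = 0, terminating the sum). Summing: v_13(880!) = 67 + 5 = 72.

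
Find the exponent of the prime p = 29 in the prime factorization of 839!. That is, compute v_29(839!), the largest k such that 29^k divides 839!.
v_29(839!) = 28

Legendre's formula: v_p(n!) = Σ_{k ≥ 1} ⌊n / p^k⌋. For p = 29, n = 839, the terms are:
  ⌊839/29^1⌋ = ⌊839/29⌋ = 28
(the next term ⌊839/29^2⌋ = 0, terminating the sum). Summing: v_29(839!) = 28 = 28.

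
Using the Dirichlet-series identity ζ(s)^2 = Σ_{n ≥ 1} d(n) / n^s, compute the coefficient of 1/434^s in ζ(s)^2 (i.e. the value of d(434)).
d(434) = 8

ζ(s)^2 = (Σ 1/m^s)(Σ 1/k^s). The coefficient of 1/n^s in the product is the number of ordered pairs (m, k) with mk = n, which equals d(n). For n = 434, divisors are [1, 2, 7, 14, 31, 62, 217, 434], so d(434) = 8.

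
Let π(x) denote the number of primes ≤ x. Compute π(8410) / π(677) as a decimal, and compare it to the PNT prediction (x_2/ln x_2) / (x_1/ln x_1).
π(8410)/π(677) = 1051/123 ≈ 8.5447;  PNT prediction ≈ 8.9592.

π(677) = 123 and π(8410) = 1051, so π(8410)/π(677) ≈ 8.5447. The PNT-predicted ratio is (8410/ln(8410)) / (677/ln(677)) ≈ 8.9592. The two agree to within a few percent, as expected.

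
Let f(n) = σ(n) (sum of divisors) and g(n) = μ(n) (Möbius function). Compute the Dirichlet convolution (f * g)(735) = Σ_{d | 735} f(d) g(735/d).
(σ * μ)(735) = 735

Divisors of 735: [1, 3, 5, 7, 15, 21, 35, 49, 105, 147, 245, 735]. For each d | 735:
  d = 1: σ(1) · μ(735/1) = 1 · 0 = 0
  d = 3: σ(3) · μ(735/3) = 4 · 0 = 0
  d = 5: σ(5) · μ(735/5) = 6 · 0 = 0
  d = 7: σ(7) · μ(735/7) = 8 · -1 = -8
  d = 15: σ(15) · μ(735/15) = 24 · 0 = 0
  d = 21: σ(21) · μ(735/21) = 32 · 1 = 32
  d = 35: σ(35) · μ(735/35) = 48 · 1 = 48
  d = 49: σ(49) · μ(735/49) = 57 · 1 = 57
  d = 105: σ(105) · μ(735/105) = 192 · -1 = -192
  d = 147: σ(147) · μ(735/147) = 228 · -1 = -228
  d = 245: σ(245) · μ(735/245) = 342 · -1 = -342
  d = 735: σ(735) · μ(735/735) = 1368 · 1 = 1368
Summing: (σ * μ)(735) = 0 + 0 + 0 + -8 + 0 + 32 + 48 + 57 + -192 + -228 + -342 + 1368 = 735.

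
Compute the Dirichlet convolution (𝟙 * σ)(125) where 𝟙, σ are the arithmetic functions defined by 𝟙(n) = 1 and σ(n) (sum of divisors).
(𝟙 * σ)(125) = 194

Divisors of 125: [1, 5, 25, 125]. For each d | 125:
  d = 1: 𝟙(1) · σ(125/1) = 1 · 156 = 156
  d = 5: 𝟙(5) · σ(125/5) = 1 · 31 = 31
  d = 25: 𝟙(25) · σ(125/25) = 1 · 6 = 6
  d = 125: 𝟙(125) · σ(125/125) = 1 · 1 = 1
Summing: (𝟙 * σ)(125) = 156 + 31 + 6 + 1 = 194.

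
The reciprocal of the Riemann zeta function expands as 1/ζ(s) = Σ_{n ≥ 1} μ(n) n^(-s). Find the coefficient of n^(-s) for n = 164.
μ(164) = 0

Factor n = 164 = 2^2 · 41. μ(n) = 0 if any exponent ≥ 2 (not squarefree); otherwise μ(n) = (−1)^{ω(n)} where ω(n) is the number of distinct prime factors. Applying: μ(164) = 0.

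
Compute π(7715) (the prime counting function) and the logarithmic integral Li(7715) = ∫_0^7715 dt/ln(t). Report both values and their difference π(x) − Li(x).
π(7715) = 978;  Li(7715) ≈ 994.64;  π(x) − Li(x) ≈ -16.64.

Direct count of primes ≤ 7715 gives π(7715) = 978. Numerical evaluation of the logarithmic integral gives Li(7715) ≈ 994.64. The difference π(x) − Li(x) ≈ -16.64 is typically negative for small/moderate x (Li(x) overestimates), though Littlewood's theorem shows this sign changes infinitely often.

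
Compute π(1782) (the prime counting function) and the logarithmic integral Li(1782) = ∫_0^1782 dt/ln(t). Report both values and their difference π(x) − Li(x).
π(1782) = 275;  Li(1782) ≈ 285.91;  π(x) − Li(x) ≈ -10.91.

Direct count of primes ≤ 1782 gives π(1782) = 275. Numerical evaluation of the logarithmic integral gives Li(1782) ≈ 285.91. The difference π(x) − Li(x) ≈ -10.91 is typically negative for small/moderate x (Li(x) overestimates), though Littlewood's theorem shows this sign changes infinitely often.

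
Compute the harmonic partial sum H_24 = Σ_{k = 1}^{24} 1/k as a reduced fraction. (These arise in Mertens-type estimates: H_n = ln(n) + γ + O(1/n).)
H_24 = 1347822955/356948592

Direct summation: H_24 = 1 + 1/2 + ... + 1/24. The least common denominator is lcm(1, ..., 24) = 5354228880; over this denominator the numerator is 5354228880 + 2677114440 + 1784742960 + 1338557220 + 1070845776 + 892371480 + 764889840 + 669278610 + 594914320 + 535422888 + 486748080 + 446185740 + 411863760 + 382444920 + 356948592 + 334639305 + 314954640 + 297457160 + 281801520 + 267711444 + 254963280 + 243374040 + 232792560 + 223092870 = 20217344325, so H_24 = 20217344325/5354228880; reducing by gcd(20217344325, 5354228880) = 15 gives 1347822955/356948592 ≈ 3.77596. (The PNT-adjacent estimate ln(24) + γ ≈ 3.75527 matches within O(1/n).)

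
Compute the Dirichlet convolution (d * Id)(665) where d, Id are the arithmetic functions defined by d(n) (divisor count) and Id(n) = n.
(d * Id)(665) = 1323

Divisors of 665: [1, 5, 7, 19, 35, 95, 133, 665]. For each d | 665:
  d = 1: d(1) · Id(665/1) = 1 · 665 = 665
  d = 5: d(5) · Id(665/5) = 2 · 133 = 266
  d = 7: d(7) · Id(665/7) = 2 · 95 = 190
  d = 19: d(19) · Id(665/19) = 2 · 35 = 70
  d = 35: d(35) · Id(665/35) = 4 · 19 = 76
  d = 95: d(95) · Id(665/95) = 4 · 7 = 28
  d = 133: d(133) · Id(665/133) = 4 · 5 = 20
  d = 665: d(665) · Id(665/665) = 8 · 1 = 8
Summing: (d * Id)(665) = 665 + 266 + 190 + 70 + 76 + 28 + 20 + 8 = 1323.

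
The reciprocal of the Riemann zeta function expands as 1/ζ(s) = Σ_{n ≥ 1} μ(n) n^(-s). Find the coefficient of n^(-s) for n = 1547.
μ(1547) = -1

Factor n = 1547 = 7 · 13 · 17. μ(n) = 0 if any exponent ≥ 2 (not squarefree); otherwise μ(n) = (−1)^{ω(n)} where ω(n) is the number of distinct prime factors. Applying: μ(1547) = -1.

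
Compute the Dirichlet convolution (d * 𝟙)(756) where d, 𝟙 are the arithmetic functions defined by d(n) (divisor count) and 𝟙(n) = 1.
(d * 𝟙)(756) = 180

Divisors of 756: [1, 2, 3, 4, 6, 7, 9, 12, 14, 18, 21, 27, 28, 36, 42, 54, 63, 84, 108, 126, 189, 252, 378, 756]. For each d | 756:
  d = 1: d(1) · 𝟙(756/1) = 1 · 1 = 1
  d = 2: d(2) · 𝟙(756/2) = 2 · 1 = 2
  d = 3: d(3) · 𝟙(756/3) = 2 · 1 = 2
  d = 4: d(4) · 𝟙(756/4) = 3 · 1 = 3
  d = 6: d(6) · 𝟙(756/6) = 4 · 1 = 4
  d = 7: d(7) · 𝟙(756/7) = 2 · 1 = 2
  d = 9: d(9) · 𝟙(756/9) = 3 · 1 = 3
  d = 12: d(12) · 𝟙(756/12) = 6 · 1 = 6
  d = 14: d(14) · 𝟙(756/14) = 4 · 1 = 4
  d = 18: d(18) · 𝟙(756/18) = 6 · 1 = 6
  d = 21: d(21) · 𝟙(756/21) = 4 · 1 = 4
  d = 27: d(27) · 𝟙(756/27) = 4 · 1 = 4
  d = 28: d(28) · 𝟙(756/28) = 6 · 1 = 6
  d = 36: d(36) · 𝟙(756/36) = 9 · 1 = 9
  d = 42: d(42) · 𝟙(756/42) = 8 · 1 = 8
  d = 54: d(54) · 𝟙(756/54) = 8 · 1 = 8
  d = 63: d(63) · 𝟙(756/63) = 6 · 1 = 6
  d = 84: d(84) · 𝟙(756/84) = 12 · 1 = 12
  d = 108: d(108) · 𝟙(756/108) = 12 · 1 = 12
  d = 126: d(126) · 𝟙(756/126) = 12 · 1 = 12
  d = 189: d(189) · 𝟙(756/189) = 8 · 1 = 8
  d = 252: d(252) · 𝟙(756/252) = 18 · 1 = 18
  d = 378: d(378) · 𝟙(756/378) = 16 · 1 = 16
  d = 756: d(756) · 𝟙(756/756) = 24 · 1 = 24
Summing: (d * 𝟙)(756) = 1 + 2 + 2 + 3 + 4 + 2 + 3 + 6 + 4 + 6 + 4 + 4 + 6 + 9 + 8 + 8 + 6 + 12 + 12 + 12 + 8 + 18 + 16 + 24 = 180.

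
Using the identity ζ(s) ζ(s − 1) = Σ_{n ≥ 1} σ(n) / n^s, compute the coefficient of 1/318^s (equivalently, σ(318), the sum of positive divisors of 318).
σ(318) = 648

In the product (Σ m^0/m^s)(Σ k / k^s) = Σ (Σ_{d | n} d) / n^s, the coefficient of 1/n^s is σ(n) = Σ_{d | n} d. For n = 318, divisors are [1, 2, 3, 6, 53, 106, 159, 318]; summing: σ(318) = 648.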